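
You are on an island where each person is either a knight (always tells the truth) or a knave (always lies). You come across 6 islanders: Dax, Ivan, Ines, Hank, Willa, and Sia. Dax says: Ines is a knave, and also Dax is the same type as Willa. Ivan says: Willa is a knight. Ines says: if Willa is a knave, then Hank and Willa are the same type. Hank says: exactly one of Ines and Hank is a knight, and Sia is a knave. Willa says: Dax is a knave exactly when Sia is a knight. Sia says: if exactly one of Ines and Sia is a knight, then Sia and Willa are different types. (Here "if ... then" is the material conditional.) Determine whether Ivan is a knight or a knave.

Ivan is a knight.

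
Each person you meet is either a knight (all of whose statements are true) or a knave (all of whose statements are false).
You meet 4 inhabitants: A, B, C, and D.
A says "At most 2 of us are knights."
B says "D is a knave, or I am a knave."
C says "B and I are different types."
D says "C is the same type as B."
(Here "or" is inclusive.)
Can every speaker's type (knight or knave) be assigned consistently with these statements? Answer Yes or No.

No

Checking all 16 assignments, each has at least one speaker whose statement's truth value contradicts their type.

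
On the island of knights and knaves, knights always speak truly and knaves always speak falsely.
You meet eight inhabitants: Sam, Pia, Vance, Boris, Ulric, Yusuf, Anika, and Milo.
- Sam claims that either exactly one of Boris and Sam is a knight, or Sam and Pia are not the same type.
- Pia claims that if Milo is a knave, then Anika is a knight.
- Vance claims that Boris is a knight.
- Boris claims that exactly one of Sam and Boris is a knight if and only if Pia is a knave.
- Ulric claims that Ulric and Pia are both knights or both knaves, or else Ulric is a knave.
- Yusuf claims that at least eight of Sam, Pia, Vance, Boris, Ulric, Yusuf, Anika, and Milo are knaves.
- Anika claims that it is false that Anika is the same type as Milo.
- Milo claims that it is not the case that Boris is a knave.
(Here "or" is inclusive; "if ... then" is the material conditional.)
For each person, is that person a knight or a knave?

Knights: Sam, Pia, Ulric, and Anika. Knaves: Vance, Boris, Yusuf, and Milo.

Since Sam is a knight, "either exactly one of Boris and Sam is a knight, or Sam and Pia are not the same type" needs to be true, which holds.
Pia is a knight, and the claim "if Milo is a knave, then Anika is a knight" is indeed true.
Vance is a knave; "Boris is a knight" is False, as required.
As a knave, Boris's statement "exactly one of Sam and Boris is a knight if and only if Pia is a knave" should be False; it is.
Ulric (knight): "Ulric and Pia are both knights or both knaves, or else Ulric is a knave" — true. ✓
Yusuf is a knave; "at least eight of Sam, Pia, Vance, Boris, Ulric, Yusuf, Anika, and Milo are knaves" is False, as required.
Anika is a knight, so "it is false that Anika is the same type as Milo" must be true — and it is.
Since Milo is a knave, "it is not the case that Boris is a knave" needs to be False, which holds.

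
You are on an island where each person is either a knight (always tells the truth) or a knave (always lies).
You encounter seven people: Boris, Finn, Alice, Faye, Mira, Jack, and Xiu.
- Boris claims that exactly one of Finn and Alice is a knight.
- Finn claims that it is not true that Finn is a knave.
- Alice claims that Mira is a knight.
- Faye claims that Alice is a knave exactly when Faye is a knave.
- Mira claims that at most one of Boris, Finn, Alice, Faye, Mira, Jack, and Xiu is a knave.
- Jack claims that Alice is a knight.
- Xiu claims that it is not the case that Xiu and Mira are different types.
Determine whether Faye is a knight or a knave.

Consistent assignments: {Boris=knight, Finn=knave, Alice=knight, Faye=knight, Mira=knight, Jack=knight, Xiu=knight}; {Boris=knave, Finn=knight, Alice=knight, Faye=knight, Mira=knight, Jack=knight, Xiu=knight}
In every consistent assignment, Faye is a knight.

Faye is a knight.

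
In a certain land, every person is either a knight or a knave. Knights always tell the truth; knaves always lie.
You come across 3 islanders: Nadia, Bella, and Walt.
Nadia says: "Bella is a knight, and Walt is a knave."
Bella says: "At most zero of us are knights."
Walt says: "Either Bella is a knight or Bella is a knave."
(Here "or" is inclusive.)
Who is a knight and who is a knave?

Nadia is a knave, Bella is a knave, and Walt is a knight.

Suppose Nadia is a knight. Then Nadia's statement "Bella is a knight, and Walt is a knave" would have to be true. Checking the 4 ways to assign the others, none is consistent with every speaker.
(For instance, with Bella=knave, Walt=knight, Nadia's claim "Bella is a knight, and Walt is a knave" comes out false where it would need to be true.)
So Nadia must be a knave, making "Bella is a knight, and Walt is a knave" false. Taking Nadia=knave, Bella=knave, Walt=knight, each remaining statement checks out:
  Bella (knave): "at most zero of us are knights" — false. ✓
  Walt (knight): "either Bella is a knight or Bella is a knave" — true. ✓
This is the unique consistent assignment.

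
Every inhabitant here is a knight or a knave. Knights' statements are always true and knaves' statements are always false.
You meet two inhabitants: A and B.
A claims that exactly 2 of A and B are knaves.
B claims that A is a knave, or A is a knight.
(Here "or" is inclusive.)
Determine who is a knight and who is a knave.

A is a knave and B is a knight.

Suppose A is a knight. Then A's statement "exactly 2 of A and B are knaves" would have to be true. Checking the 2 ways to assign the others, none is consistent with every speaker.
(For instance, with B=knight, A's claim "exactly 2 of A and B are knaves" comes out false where it would need to be true.)
So A must be a knave, making "exactly 2 of A and B are knaves" false. Taking A=knave, B=knight, each remaining statement checks out:
  B (knight): "A is a knave, or A is a knight" — true. ✓
This is the unique consistent assignment.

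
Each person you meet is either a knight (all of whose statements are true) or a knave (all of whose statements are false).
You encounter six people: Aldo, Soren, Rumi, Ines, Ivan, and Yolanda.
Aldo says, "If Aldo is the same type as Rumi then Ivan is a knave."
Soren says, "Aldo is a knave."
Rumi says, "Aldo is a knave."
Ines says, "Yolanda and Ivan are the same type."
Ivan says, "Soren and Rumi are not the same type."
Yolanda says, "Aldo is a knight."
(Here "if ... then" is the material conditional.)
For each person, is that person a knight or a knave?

Aldo is a knight, Soren is a knave, Rumi is a knave, Ines is a knave, Ivan is a knave, and Yolanda is a knight.

Since Aldo is a knight, "if Aldo is the same type as Rumi then Ivan is a knave" needs to be true, which holds.
Soren is a knave, and the claim "Aldo is a knave" is indeed False.
Since Rumi is a knave, "Aldo is a knave" needs to be False, which holds.
Ines is a knave, and the claim "Yolanda and Ivan are the same type" is indeed False.
Ivan is a knave, and the claim "Soren and Rumi are not the same type" is indeed False.
Yolanda (knight): "Aldo is a knight" — true. ✓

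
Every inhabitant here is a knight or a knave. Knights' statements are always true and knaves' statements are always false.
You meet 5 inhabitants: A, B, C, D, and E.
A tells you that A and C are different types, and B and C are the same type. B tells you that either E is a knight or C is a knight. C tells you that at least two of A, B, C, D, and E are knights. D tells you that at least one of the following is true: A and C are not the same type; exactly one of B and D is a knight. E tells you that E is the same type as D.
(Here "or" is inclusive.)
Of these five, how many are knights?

1

The unique consistent assignment is A=knave, B=knave, C=knave, D=knight, E=knave.
That has 1 knight.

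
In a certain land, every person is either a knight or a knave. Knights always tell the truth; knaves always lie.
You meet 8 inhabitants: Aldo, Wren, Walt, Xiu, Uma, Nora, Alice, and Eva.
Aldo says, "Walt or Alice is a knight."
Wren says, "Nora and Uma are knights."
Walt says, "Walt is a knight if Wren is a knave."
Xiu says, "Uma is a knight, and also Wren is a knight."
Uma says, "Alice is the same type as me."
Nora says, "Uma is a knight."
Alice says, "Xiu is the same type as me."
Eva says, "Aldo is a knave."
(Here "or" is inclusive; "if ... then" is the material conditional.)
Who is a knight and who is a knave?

Aldo is a knight, Wren is a knight, Walt is a knight, Xiu is a knight, Uma is a knight, Nora is a knight, Alice is a knight, and Eva is a knave.

Aldo is a knight; "Walt or Alice is a knight" is True, as required.
Wren (knight): "Nora and Uma are knights" — True. ✓
Walt is a knight, and the claim "Walt is a knight if Wren is a knave" is indeed True.
Since Xiu is a knight, "Uma is a knight, and also Wren is a knight" needs to be True, which holds.
Since Uma is a knight, "Alice is the same type as me" needs to be True, which holds.
Since Nora is a knight, "Uma is a knight" needs to be True, which holds.
As a knight, Alice's statement "Xiu is the same type as me" should be True; it is.
Eva is a knave; "Aldo is a knave" is false, as required.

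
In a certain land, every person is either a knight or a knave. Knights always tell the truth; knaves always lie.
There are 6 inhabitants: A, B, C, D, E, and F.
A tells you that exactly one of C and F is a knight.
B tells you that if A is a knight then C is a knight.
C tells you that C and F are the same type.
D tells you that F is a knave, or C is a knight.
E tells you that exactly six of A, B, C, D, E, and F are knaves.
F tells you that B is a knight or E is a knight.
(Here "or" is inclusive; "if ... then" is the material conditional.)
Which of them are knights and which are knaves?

As a knave, A's statement "exactly one of C and F is a knight" should be False; it is.
B is a knight; "if A is a knight then C is a knight" is True, as required.
C is a knight, so "C and F are the same type" must be True — and it is.
D (knight): "F is a knave, or C is a knight" — True. ✓
E is a knave; "exactly six of A, B, C, D, E, and F are knaves" is False, as required.
F (knight): "B is a knight or E is a knight" — True. ✓

Knights: B, C, D, and F. Knaves: A and E.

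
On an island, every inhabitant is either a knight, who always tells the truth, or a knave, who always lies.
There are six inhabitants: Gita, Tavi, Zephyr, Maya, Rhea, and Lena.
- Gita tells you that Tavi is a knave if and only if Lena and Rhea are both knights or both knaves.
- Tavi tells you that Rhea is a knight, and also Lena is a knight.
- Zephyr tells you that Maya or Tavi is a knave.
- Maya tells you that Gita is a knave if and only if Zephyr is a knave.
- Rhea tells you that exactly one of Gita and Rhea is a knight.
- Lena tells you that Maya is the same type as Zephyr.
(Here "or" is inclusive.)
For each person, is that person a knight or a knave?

Knights: Zephyr and Rhea. Knaves: Gita, Tavi, Maya, and Lena.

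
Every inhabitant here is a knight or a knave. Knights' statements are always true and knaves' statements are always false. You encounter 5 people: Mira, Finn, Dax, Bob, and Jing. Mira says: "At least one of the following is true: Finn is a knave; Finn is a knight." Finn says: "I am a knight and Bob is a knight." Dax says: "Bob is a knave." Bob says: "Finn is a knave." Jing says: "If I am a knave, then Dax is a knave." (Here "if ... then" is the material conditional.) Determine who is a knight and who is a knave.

Suppose Mira is a knave. Then Mira's statement "at least one of the following is true: Finn is a knave; Finn is a knight" would have to be false. Checking the 16 ways to assign the others, none is consistent with every speaker.
(For instance, with Finn=knave, Dax=knave, Bob=knight, Jing=knight, Mira's claim "at least one of the following is true: Finn is a knave; Finn is a knight" comes out true where it would need to be false.)
So Mira must be a knight, making "at least one of the following is true: Finn is a knave; Finn is a knight" true. Taking Mira=knight, Finn=knave, Dax=knave, Bob=knight, Jing=knight, each remaining statement checks out:
  Finn (knave): "I am a knight and Bob is a knight" — false. ✓
  Dax (knave): "Bob is a knave" — false. ✓
  Bob (knight): "Finn is a knave" — true. ✓
  Jing (knight): "if I am a knave, then Dax is a knave" — true. ✓
This is the unique consistent assignment.

Knights: Mira, Bob, and Jing. Knaves: Finn and Dax.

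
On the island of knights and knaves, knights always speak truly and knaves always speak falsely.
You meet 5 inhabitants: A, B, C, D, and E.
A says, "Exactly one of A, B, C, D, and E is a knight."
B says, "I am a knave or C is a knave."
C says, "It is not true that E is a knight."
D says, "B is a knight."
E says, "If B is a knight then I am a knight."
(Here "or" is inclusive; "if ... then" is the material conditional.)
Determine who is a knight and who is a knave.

A is a knave, B is a knight, C is a knave, D is a knight, and E is a knight.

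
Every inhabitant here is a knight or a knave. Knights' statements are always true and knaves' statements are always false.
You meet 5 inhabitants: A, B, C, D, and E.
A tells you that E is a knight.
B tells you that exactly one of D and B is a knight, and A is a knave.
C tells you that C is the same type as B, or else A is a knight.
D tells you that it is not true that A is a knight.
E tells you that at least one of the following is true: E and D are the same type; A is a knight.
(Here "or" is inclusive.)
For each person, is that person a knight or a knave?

Suppose A is a knave. Then A's statement "E is a knight" would have to be false. Checking the 16 ways to assign the others, none is consistent with every speaker.
(For instance, with B=knave, C=knight, D=knave, E=knight, A's claim "E is a knight" comes out true where it would need to be false.)
So A must be a knight, making "E is a knight" true. Taking A=knight, B=knave, C=knight, D=knave, E=knight, each remaining statement checks out:
  B (knave): "exactly one of D and B is a knight, and A is a knave" — false. ✓
  C (knight): "C is the same type as B, or else A is a knight" — true. ✓
  D (knave): "it is not true that A is a knight" — false. ✓
  E (knight): "at least one of the following is true: E and D are the same type; A is a knight" — true. ✓
This is the unique consistent assignment.

Knights: A, C, and E. Knaves: B and D.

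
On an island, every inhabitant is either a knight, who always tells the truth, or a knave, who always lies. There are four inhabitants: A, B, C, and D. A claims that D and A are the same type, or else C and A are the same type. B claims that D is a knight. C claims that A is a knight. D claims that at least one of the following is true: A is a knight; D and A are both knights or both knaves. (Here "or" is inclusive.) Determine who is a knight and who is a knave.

Suppose A is a knave. Then A's statement "D and A are the same type, or else C and A are the same type" would have to be false. Checking the 8 ways to assign the others, none is consistent with every speaker.
(For instance, with B=knight, C=knight, D=knight, C's claim "A is a knight" comes out false where it would need to be true.)
So A must be a knight, making "D and A are the same type, or else C and A are the same type" true. Taking A=knight, B=knight, C=knight, D=knight, each remaining statement checks out:
  B (knight): "D is a knight" — true. ✓
  C (knight): "A is a knight" — true. ✓
  D (knight): "at least one of the following is true: A is a knight; D and A are both knights or both knaves" — true. ✓
This is the unique consistent assignment.

A is a knight, B is a knight, C is a knight, and D is a knight.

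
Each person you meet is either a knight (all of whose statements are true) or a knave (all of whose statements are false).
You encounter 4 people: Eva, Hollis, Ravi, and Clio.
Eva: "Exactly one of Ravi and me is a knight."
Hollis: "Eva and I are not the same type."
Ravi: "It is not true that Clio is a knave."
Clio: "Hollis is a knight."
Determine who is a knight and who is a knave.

Eva is a knave, and the claim "exactly one of Ravi and me is a knight" is indeed false.
Since Hollis is a knave, "Eva and I are not the same type" needs to be false, which holds.
Since Ravi is a knave, "it is not true that Clio is a knave" needs to be false, which holds.
Since Clio is a knave, "Hollis is a knight" needs to be false, which holds.

Eva is a knave, Hollis is a knave, Ravi is a knave, and Clio is a knave.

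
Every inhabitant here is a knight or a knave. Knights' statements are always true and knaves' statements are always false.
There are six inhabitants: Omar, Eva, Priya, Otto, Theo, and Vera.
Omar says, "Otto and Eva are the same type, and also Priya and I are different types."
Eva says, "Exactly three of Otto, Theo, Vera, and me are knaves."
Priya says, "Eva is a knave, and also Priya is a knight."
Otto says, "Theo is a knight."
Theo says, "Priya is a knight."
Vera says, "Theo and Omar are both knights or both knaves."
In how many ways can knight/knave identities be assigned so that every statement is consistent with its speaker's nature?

2

Consistent assignments:
  Omar=knight, Eva=knave, Priya=knave, Otto=knave, Theo=knave, Vera=knave
  Omar=knave, Eva=knave, Priya=knight, Otto=knight, Theo=knight, Vera=knave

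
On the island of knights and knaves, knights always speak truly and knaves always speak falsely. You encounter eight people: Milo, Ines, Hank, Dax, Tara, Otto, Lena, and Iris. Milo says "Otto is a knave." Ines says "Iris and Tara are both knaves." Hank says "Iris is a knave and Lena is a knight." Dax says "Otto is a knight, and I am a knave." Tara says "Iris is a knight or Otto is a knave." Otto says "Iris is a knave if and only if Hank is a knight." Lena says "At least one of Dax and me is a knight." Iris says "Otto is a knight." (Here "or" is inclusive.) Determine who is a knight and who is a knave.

Milo is a knight, Ines is a knave, Hank is a knave, Dax is a knave, Tara is a knight, Otto is a knave, Lena is a knave, and Iris is a knave.

As a knight, Milo's statement "Otto is a knave" should be True; it is.
Ines is a knave; "Iris and Tara are both knaves" is false, as required.
Hank is a knave, so "Iris is a knave and Lena is a knight" must be false — and it is.
Dax is a knave, so "Otto is a knight, and I am a knave" must be false — and it is.
Tara is a knight; "Iris is a knight or Otto is a knave" is True, as required.
Otto is a knave, so "Iris is a knave if and only if Hank is a knight" must be false — and it is.
Lena is a knave, so "at least one of Dax and me is a knight" must be false — and it is.
Since Iris is a knave, "Otto is a knight" needs to be false, which holds.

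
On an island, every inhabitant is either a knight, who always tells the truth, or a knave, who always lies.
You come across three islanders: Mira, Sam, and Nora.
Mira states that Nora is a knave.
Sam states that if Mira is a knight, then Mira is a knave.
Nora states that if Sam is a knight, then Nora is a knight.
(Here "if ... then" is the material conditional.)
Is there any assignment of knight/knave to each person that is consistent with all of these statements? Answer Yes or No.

Yes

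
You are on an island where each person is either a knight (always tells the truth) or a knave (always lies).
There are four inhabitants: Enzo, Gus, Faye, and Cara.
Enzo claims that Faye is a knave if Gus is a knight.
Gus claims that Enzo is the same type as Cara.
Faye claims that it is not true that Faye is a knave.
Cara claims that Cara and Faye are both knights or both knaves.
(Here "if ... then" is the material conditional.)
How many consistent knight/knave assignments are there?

2

Consistent assignments:
  Enzo=knight, Gus=knave, Faye=knight, Cara=knave
  Enzo=knave, Gus=knight, Faye=knight, Cara=knave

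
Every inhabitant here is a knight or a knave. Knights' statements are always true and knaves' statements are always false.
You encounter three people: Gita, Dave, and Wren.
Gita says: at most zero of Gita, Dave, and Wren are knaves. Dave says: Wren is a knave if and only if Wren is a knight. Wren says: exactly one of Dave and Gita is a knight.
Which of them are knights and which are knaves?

Gita is a knave, so "at most zero of Gita, Dave, and Wren are knaves" must be false — and it is.
Dave is a knave, so "Wren is a knave if and only if Wren is a knight" must be false — and it is.
Wren (knave): "exactly one of Dave and Gita is a knight" — false. ✓

Gita is a knave, Dave is a knave, and Wren is a knave.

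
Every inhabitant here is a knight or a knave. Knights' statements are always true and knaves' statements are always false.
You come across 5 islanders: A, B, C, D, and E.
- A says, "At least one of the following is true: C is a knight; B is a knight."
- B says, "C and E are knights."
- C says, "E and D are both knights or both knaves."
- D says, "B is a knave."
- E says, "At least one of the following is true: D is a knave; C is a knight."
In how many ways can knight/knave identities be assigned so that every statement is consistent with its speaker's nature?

1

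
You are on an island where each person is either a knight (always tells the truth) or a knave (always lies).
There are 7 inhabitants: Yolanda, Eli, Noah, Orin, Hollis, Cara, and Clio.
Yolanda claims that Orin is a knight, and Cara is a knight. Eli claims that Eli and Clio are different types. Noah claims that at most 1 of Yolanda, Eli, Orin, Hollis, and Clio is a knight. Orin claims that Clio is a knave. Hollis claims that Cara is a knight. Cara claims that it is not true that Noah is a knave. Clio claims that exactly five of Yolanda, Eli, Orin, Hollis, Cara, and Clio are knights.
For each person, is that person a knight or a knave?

As a knave, Yolanda's statement "Orin is a knight, and Cara is a knight" should be False; it is.
Eli is a knight, and the claim "Eli and Clio are different types" is indeed true.
Noah is a knave, so "at most 1 of Yolanda, Eli, Orin, Hollis, and Clio is a knight" must be False — and it is.
As a knight, Orin's statement "Clio is a knave" should be true; it is.
Hollis is a knave, and the claim "Cara is a knight" is indeed False.
Cara is a knave, so "it is not true that Noah is a knave" must be False — and it is.
Since Clio is a knave, "exactly five of Yolanda, Eli, Orin, Hollis, Cara, and Clio are knights" needs to be False, which holds.

Knights: Eli and Orin. Knaves: Yolanda, Noah, Hollis, Cara, and Clio.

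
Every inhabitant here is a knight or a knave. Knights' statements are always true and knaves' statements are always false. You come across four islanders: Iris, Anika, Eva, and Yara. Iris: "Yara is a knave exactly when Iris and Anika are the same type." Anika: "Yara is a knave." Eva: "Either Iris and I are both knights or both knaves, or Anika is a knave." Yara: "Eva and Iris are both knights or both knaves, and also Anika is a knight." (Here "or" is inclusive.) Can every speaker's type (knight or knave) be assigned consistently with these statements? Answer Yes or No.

Yes

One consistent assignment: Iris=knight, Anika=knight, Eva=knave, Yara=knave.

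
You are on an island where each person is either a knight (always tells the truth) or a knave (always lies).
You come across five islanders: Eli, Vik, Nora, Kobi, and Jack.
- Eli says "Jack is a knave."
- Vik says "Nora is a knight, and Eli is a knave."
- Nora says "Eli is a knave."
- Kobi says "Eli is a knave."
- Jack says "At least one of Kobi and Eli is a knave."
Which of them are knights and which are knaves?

Eli is a knave, Vik is a knight, Nora is a knight, Kobi is a knight, and Jack is a knight.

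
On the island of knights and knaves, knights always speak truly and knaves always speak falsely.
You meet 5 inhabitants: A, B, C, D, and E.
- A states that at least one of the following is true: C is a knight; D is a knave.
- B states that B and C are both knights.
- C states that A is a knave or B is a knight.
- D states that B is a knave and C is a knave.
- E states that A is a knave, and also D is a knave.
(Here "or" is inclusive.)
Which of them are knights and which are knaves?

A is a knight, B is a knight, C is a knight, D is a knave, and E is a knave.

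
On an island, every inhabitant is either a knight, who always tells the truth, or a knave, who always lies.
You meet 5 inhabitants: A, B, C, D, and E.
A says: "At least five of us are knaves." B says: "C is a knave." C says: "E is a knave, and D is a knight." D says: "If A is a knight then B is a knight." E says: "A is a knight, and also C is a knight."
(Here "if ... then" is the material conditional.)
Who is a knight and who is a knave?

A is a knave, B is a knave, C is a knight, D is a knight, and E is a knave.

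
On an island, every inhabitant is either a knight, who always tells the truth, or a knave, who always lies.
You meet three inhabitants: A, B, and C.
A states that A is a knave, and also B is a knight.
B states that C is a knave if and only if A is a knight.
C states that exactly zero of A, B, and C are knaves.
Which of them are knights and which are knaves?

A is a knave, B is a knave, and C is a knave.

A (knave): "A is a knave, and also B is a knight" — False. ✓
Since B is a knave, "C is a knave if and only if A is a knight" needs to be False, which holds.
As a knave, C's statement "exactly zero of A, B, and C are knaves" should be False; it is.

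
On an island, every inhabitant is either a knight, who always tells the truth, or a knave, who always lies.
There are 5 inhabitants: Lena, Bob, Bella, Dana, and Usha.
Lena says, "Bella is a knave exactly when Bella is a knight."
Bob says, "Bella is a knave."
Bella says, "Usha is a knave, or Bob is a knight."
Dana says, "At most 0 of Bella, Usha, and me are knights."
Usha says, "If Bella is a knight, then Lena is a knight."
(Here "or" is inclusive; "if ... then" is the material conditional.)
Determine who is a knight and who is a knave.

Lena is a knave, Bob is a knave, Bella is a knight, Dana is a knave, and Usha is a knave.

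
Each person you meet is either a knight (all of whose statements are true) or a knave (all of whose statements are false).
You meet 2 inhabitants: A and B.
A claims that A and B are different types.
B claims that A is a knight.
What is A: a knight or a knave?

A is a knave.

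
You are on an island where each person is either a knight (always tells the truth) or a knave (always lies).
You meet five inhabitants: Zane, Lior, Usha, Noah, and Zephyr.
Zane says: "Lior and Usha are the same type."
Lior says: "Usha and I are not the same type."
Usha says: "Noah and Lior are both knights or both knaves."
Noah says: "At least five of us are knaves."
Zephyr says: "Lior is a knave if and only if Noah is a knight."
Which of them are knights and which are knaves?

Knights: Lior and Zephyr. Knaves: Zane, Usha, and Noah.

Suppose Zane is a knight. Then Zane's statement "Lior and Usha are the same type" would have to be true. Checking the 16 ways to assign the others, none is consistent with every speaker.
(For instance, with Lior=knight, Usha=knave, Noah=knave, Zephyr=knight, Zane's claim "Lior and Usha are the same type" comes out false where it would need to be true.)
So Zane must be a knave, making "Lior and Usha are the same type" false. Taking Zane=knave, Lior=knight, Usha=knave, Noah=knave, Zephyr=knight, each remaining statement checks out:
  Lior (knight): "Usha and I are not the same type" — true. ✓
  Usha (knave): "Noah and Lior are both knights or both knaves" — false. ✓
  Noah (knave): "at least five of us are knaves" — false. ✓
  Zephyr (knight): "Lior is a knave if and only if Noah is a knight" — true. ✓
This is the unique consistent assignment.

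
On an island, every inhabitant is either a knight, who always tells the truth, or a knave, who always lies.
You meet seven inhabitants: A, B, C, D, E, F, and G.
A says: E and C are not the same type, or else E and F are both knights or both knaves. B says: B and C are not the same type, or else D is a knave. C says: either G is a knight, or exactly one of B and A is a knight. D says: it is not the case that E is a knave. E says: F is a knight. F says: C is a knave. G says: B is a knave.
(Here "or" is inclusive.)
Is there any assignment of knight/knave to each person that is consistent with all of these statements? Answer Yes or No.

Yes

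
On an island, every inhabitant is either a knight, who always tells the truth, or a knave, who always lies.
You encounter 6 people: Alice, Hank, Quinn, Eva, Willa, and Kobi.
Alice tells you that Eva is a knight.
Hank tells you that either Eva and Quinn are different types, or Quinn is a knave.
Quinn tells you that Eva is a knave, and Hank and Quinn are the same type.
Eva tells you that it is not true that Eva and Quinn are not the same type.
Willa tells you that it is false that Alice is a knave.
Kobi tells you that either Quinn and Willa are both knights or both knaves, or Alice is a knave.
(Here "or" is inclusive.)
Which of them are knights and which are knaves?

Knights: Hank, Quinn, and Kobi. Knaves: Alice, Eva, and Willa.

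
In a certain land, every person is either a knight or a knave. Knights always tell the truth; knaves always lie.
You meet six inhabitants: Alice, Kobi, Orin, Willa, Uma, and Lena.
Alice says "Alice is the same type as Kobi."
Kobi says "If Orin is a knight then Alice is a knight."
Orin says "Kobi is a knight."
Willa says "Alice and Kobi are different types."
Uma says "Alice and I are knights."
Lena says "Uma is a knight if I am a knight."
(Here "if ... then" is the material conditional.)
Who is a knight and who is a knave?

Alice is a knight, so "Alice is the same type as Kobi" must be true — and it is.
Since Kobi is a knight, "if Orin is a knight then Alice is a knight" needs to be true, which holds.
Orin is a knight, and the claim "Kobi is a knight" is indeed true.
Willa is a knave; "Alice and Kobi are different types" is False, as required.
Since Uma is a knight, "Alice and I are knights" needs to be true, which holds.
Since Lena is a knight, "Uma is a knight if I am a knight" needs to be true, which holds.

Knights: Alice, Kobi, Orin, Uma, and Lena. Knaves: Willa.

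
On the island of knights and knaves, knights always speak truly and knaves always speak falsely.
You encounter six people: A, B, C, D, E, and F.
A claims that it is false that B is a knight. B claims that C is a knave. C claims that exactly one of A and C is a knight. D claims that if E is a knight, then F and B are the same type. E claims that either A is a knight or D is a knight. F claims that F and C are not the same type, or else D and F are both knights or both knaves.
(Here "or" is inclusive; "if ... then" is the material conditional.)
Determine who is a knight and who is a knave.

A is a knave; "it is false that B is a knight" is false, as required.
As a knight, B's statement "C is a knave" should be True; it is.
Since C is a knave, "exactly one of A and C is a knight" needs to be false, which holds.
D is a knight; "if E is a knight, then F and B are the same type" is True, as required.
Since E is a knight, "either A is a knight or D is a knight" needs to be True, which holds.
Since F is a knight, "F and C are not the same type, or else D and F are both knights or both knaves" needs to be True, which holds.

Knights: B, D, E, and F. Knaves: A and C.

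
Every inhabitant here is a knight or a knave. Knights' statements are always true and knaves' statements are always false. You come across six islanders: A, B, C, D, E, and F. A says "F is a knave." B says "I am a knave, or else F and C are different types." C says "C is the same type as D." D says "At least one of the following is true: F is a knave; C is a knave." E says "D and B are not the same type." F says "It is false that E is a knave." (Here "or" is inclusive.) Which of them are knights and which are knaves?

A is a knight, B is a knight, C is a knight, D is a knight, E is a knave, and F is a knave.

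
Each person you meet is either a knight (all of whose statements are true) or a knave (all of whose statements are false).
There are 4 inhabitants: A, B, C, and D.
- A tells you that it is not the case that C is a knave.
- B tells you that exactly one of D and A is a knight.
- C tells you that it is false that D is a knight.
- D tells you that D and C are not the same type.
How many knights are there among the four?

2

The unique consistent assignment is A=knave, B=knight, C=knave, D=knight.
That has 2 knights.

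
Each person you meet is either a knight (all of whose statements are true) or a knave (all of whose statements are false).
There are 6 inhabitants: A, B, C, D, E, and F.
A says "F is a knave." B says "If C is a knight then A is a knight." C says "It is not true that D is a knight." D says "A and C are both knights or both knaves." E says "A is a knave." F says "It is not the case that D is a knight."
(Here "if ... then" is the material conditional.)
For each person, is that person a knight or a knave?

A is a knave, B is a knave, C is a knight, D is a knave, E is a knight, and F is a knight.

A is a knave; "F is a knave" is false, as required.
B is a knave; "if C is a knight then A is a knight" is false, as required.
C is a knight; "it is not true that D is a knight" is True, as required.
D is a knave, so "A and C are both knights or both knaves" must be false — and it is.
E is a knight; "A is a knave" is True, as required.
As a knight, F's statement "it is not the case that D is a knight" should be True; it is.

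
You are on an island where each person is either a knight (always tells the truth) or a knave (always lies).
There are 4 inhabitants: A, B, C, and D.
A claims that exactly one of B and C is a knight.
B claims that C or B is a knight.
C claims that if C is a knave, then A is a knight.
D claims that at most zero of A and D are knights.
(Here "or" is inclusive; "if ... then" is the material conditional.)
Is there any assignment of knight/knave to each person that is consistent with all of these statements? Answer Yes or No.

No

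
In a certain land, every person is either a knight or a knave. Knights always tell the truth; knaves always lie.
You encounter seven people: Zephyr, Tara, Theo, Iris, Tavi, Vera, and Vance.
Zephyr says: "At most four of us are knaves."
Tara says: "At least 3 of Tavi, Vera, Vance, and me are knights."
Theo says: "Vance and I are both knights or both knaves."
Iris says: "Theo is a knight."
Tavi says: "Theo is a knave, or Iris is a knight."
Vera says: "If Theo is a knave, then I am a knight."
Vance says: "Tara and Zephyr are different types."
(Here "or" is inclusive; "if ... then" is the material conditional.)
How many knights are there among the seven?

3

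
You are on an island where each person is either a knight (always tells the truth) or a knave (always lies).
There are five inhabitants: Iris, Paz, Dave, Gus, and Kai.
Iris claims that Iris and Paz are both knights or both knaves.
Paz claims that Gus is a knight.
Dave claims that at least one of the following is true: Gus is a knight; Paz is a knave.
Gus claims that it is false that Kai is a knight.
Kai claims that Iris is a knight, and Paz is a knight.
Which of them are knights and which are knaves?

Knights: Paz, Dave, and Gus. Knaves: Iris and Kai.

Iris is a knave; "Iris and Paz are both knights or both knaves" is false, as required.
As a knight, Paz's statement "Gus is a knight" should be True; it is.
Dave is a knight, and the claim "at least one of the following is true: Gus is a knight; Paz is a knave" is indeed True.
Gus (knight): "it is false that Kai is a knight" — True. ✓
Kai (knave): "Iris is a knight, and Paz is a knight" — false. ✓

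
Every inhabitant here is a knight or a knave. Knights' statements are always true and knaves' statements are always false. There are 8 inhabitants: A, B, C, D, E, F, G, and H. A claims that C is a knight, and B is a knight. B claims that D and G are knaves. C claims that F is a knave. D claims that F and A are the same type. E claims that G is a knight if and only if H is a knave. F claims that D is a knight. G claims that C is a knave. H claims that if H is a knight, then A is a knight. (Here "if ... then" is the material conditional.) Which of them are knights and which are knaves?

A is a knight, B is a knight, C is a knight, D is a knave, E is a knight, F is a knave, G is a knave, and H is a knight.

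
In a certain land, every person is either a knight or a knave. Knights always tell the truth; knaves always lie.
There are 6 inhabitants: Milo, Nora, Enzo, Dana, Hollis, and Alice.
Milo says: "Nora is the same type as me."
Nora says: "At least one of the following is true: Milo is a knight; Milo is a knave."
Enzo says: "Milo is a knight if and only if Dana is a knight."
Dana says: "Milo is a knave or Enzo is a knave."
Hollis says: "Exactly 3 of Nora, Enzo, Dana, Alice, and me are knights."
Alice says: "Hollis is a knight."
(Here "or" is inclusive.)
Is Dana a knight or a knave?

Dana is a knight.

Consistent assignments: {Milo=knave, Nora=knight, Enzo=knave, Dana=knight, Hollis=knave, Alice=knave}
In every consistent assignment, Dana is a knight.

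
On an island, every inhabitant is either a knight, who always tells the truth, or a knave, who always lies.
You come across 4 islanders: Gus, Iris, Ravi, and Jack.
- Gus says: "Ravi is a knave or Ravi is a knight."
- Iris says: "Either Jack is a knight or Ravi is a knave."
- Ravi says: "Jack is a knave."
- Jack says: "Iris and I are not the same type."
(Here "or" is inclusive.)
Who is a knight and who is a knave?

Gus (knight): "Ravi is a knave or Ravi is a knight" — True. ✓
Iris is a knave, so "either Jack is a knight or Ravi is a knave" must be false — and it is.
Ravi is a knight, and the claim "Jack is a knave" is indeed True.
Jack is a knave, and the claim "Iris and I are not the same type" is indeed false.

Knights: Gus and Ravi. Knaves: Iris and Jack.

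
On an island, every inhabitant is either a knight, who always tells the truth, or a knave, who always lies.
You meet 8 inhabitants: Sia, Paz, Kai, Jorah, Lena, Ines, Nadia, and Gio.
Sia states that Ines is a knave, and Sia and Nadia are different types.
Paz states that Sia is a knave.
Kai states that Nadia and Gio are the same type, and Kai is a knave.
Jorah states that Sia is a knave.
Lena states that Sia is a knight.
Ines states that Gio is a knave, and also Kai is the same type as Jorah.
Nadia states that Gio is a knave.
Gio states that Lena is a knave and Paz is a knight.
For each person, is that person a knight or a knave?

Sia is a knave, so "Ines is a knave, and Sia and Nadia are different types" must be false — and it is.
As a knight, Paz's statement "Sia is a knave" should be true; it is.
Since Kai is a knave, "Nadia and Gio are the same type, and Kai is a knave" needs to be false, which holds.
Since Jorah is a knight, "Sia is a knave" needs to be true, which holds.
Lena is a knave, and the claim "Sia is a knight" is indeed false.
Ines (knave): "Gio is a knave, and also Kai is the same type as Jorah" — false. ✓
Nadia is a knave, so "Gio is a knave" must be false — and it is.
As a knight, Gio's statement "Lena is a knave and Paz is a knight" should be true; it is.

Sia is a knave, Paz is a knight, Kai is a knave, Jorah is a knight, Lena is a knave, Ines is a knave, Nadia is a knave, and Gio is a knight.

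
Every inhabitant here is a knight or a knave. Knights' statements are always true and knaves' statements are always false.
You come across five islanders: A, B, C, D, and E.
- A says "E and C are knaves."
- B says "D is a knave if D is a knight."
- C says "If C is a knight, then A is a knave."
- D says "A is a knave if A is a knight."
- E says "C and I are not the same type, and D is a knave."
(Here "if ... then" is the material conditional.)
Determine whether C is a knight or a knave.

C is a knight.

Consistent assignments: {A=knave, B=knave, C=knight, D=knight, E=knave}
In every consistent assignment, C is a knight.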